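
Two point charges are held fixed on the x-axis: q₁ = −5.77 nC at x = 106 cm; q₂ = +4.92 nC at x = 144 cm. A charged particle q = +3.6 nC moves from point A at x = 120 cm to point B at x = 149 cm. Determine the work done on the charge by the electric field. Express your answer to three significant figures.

-3.42×10⁻⁶ J

The work done by the electric force is W_field = −ΔU = −q(V_B − V_A) = q(V_A − V_B).
At A: distances to the source charges are 0.140 m, 0.240 m; V_A = Σ kqᵢ/rᵢ = -186 V.
At B: distances to the source charges are 0.430 m, 0.0500 m; V_B = Σ kqᵢ/rᵢ = 764 V.
ΔV = V_B − V_A = 950 V.
W_field = −qΔV = −(3.60×10⁻⁹ C)(950 V) = -3.42×10⁻⁶ J.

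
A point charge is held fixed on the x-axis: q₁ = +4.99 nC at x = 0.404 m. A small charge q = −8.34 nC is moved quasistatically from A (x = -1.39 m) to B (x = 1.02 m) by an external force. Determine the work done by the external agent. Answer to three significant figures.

-3.99×10⁻⁷ J

For quasistatic motion the external work equals the change in potential energy: W_ext = qΔV = q(V_B − V_A).
At A: distance to the source charge is 1.79 m; V_A = kq₁/r = 25.0 V.
At B: distance to the source charge is 0.616 m; V_B = kq₁/r = 72.8 V.
ΔV = V_B − V_A = 47.8 V.
W_ext = qΔV = (-8.34×10⁻⁹ C)(47.8 V) = -3.99×10⁻⁷ J.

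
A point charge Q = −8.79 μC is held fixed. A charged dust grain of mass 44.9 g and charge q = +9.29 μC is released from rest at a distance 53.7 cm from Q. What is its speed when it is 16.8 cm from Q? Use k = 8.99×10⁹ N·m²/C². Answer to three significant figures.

Only the electrostatic force acts, so mechanical energy is conserved: ½mv² = U₁ − U₂ = kQq(1/r₁ − 1/r₂).
U₁ − U₂ = (8.99×10⁹ N·m²/C²)(-8.79×10⁻⁶ C)(9.29×10⁻⁶ C)(1/0.537 − 1/0.168) = 3.00 J.
v = √(2·3.00/0.0449) = 11.6 m/s.

11.6 m/s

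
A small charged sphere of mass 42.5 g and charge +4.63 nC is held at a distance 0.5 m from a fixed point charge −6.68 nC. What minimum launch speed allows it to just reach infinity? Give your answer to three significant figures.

To just escape, total mechanical energy must reach zero at infinity: ½mv²_min + U = 0, so ½mv²_min = −U = |kQq|/r.
|U| = |kQq|/r = (8.99×10⁹ N·m²/C²)(6.68×10⁻⁹)(4.63×10⁻⁹)/(0.500) = 5.56×10⁻⁷ J.
v_min = √(2|U|/m) = √(2·5.56×10⁻⁷/0.0425) = 5.12×10⁻³ m/s.

5.12×10⁻³ m/s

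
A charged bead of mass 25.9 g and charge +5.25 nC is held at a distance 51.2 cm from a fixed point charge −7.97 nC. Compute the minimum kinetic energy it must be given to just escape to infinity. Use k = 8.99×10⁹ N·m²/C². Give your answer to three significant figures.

7.35×10⁻⁷ J

To just escape, total mechanical energy must reach zero at infinity: ½mv²_min + U = 0, so ½mv²_min = −U = |kQq|/r.
|U| = |kQq|/r = (8.99×10⁹ N·m²/C²)(7.97×10⁻⁹)(5.25×10⁻⁹)/(0.512) = 7.35×10⁻⁷ J.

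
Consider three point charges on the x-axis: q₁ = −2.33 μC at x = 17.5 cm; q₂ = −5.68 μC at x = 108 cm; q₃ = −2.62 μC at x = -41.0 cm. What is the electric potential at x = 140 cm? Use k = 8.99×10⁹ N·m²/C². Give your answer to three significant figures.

The total potential is the scalar sum of each charge's contribution, V = Σ kqᵢ/rᵢ.
Distances from the field point to each charge: r₁ = 1.22 m, r₂ = 0.320 m, r₃ = 1.81 m.
V = k[(-2.33×10⁻⁶)/(1.22) + (-5.68×10⁻⁶)/(0.320) + (-2.62×10⁻⁶)/(1.81)] = -1.90×10⁵ V.

-1.90×10⁵ V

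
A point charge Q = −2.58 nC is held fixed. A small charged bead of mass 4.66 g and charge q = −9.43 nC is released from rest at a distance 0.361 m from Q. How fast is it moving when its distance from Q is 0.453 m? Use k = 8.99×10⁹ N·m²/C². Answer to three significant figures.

7.27×10⁻³ m/s

Only the electrostatic force acts, so mechanical energy is conserved: ½mv² = U₁ − U₂ = kQq(1/r₁ − 1/r₂).
U₁ − U₂ = (8.99×10⁹ N·m²/C²)(-2.58×10⁻⁹ C)(-9.43×10⁻⁹ C)(1/0.361 − 1/0.453) = 1.23×10⁻⁷ J.
v = √(2·1.23×10⁻⁷/4.66×10⁻³) = 7.27×10⁻³ m/s.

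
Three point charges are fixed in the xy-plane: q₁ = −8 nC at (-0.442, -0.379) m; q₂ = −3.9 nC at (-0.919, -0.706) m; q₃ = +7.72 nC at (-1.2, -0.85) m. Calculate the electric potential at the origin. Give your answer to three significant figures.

The total potential is the scalar sum of each charge's contribution, V = Σ kqᵢ/rᵢ.
Distances from the field point to each charge: r₁ = 0.582 m, r₂ = 1.16 m, r₃ = 1.47 m.
V = k[(-8.00×10⁻⁹)/(0.582) + (-3.90×10⁻⁹)/(1.16) + (7.72×10⁻⁹)/(1.47)] = -107 V.

-107 V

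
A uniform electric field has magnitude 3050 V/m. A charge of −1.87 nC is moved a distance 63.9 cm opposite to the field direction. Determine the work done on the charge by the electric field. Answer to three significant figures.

3.64×10⁻⁶ J

The potential change for a displacement 63.9 cm opposite to the field direction is ΔV = +Ed = 1950 V.
W_field = −qΔV = 3.64×10⁻⁶ J.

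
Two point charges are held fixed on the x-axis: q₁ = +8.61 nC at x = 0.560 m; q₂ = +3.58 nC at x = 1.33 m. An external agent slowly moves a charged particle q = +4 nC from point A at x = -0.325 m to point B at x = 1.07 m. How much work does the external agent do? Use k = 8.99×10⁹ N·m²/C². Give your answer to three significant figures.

6.75×10⁻⁷ J

For quasistatic motion the external work equals the change in potential energy: W_ext = qΔV = q(V_B − V_A).
At A: distances to the source charges are 0.885 m, 1.66 m; V_A = Σ kqᵢ/rᵢ = 107 V.
At B: distances to the source charges are 0.510 m, 0.260 m; V_B = Σ kqᵢ/rᵢ = 276 V.
ΔV = V_B − V_A = 169 V.
W_ext = qΔV = (4.00×10⁻⁹ C)(169 V) = 6.75×10⁻⁷ J.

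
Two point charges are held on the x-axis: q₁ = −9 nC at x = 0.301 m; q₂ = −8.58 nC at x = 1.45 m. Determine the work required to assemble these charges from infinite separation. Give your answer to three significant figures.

The work to assemble the configuration equals its total potential energy, U = Σ kqᵢqⱼ/rᵢⱼ over all pairs.
Pair separations: r₁₂ = 1.15 m.
U = (6.04×10⁻⁷) = 6.04×10⁻⁷ J.

6.04×10⁻⁷ J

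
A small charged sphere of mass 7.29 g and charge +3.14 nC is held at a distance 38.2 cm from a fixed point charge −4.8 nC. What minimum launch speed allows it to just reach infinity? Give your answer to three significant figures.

To just escape, total mechanical energy must reach zero at infinity: ½mv²_min + U = 0, so ½mv²_min = −U = |kQq|/r.
|U| = |kQq|/r = (8.99×10⁹ N·m²/C²)(4.80×10⁻⁹)(3.14×10⁻⁹)/(0.382) = 3.55×10⁻⁷ J.
v_min = √(2|U|/m) = √(2·3.55×10⁻⁷/7.29×10⁻³) = 9.86×10⁻³ m/s.

9.86×10⁻³ m/s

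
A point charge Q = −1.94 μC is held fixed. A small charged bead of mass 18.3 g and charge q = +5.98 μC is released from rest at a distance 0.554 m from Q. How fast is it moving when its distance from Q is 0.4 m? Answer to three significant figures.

2.81 m/s

Only the electrostatic force acts, so mechanical energy is conserved: ½mv² = U₁ − U₂ = kQq(1/r₁ − 1/r₂).
U₁ − U₂ = (8.99×10⁹ N·m²/C²)(-1.94×10⁻⁶ C)(5.98×10⁻⁶ C)(1/0.554 − 1/0.400) = 0.0725 J.
v = √(2·0.0725/0.0183) = 2.81 m/s.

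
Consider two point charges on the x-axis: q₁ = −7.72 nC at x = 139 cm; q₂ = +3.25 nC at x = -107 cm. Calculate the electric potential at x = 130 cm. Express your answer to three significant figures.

-759 V

Electric potential is a scalar, so the contributions from each charge add algebraically: V = Σ kqᵢ/rᵢ.
Distances from the field point to each charge: r₁ = 0.0900 m, r₂ = 2.37 m.
V = k[(-7.72×10⁻⁹)/(0.0900) + (3.25×10⁻⁹)/(2.37)] = -759 V.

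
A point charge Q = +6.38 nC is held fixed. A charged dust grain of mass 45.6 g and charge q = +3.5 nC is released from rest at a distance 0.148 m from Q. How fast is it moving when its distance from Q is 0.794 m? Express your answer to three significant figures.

6.96×10⁻³ m/s

Only the electrostatic force acts, so mechanical energy is conserved: ½mv² = U₁ − U₂ = kQq(1/r₁ − 1/r₂).
U₁ − U₂ = (8.99×10⁹ N·m²/C²)(6.38×10⁻⁹ C)(3.50×10⁻⁹ C)(1/0.148 − 1/0.794) = 1.10×10⁻⁶ J.
v = √(2·1.10×10⁻⁶/0.0456) = 6.96×10⁻³ m/s.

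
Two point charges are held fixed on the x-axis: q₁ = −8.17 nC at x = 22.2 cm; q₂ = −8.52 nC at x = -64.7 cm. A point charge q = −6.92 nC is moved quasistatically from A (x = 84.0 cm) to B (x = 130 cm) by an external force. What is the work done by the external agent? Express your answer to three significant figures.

-4.35×10⁻⁷ J

For quasistatic motion the external work equals the change in potential energy: W_ext = qΔV = q(V_B − V_A).
At A: distances to the source charges are 0.618 m, 1.49 m; V_A = Σ kqᵢ/rᵢ = -170 V.
At B: distances to the source charges are 1.08 m, 1.95 m; V_B = Σ kqᵢ/rᵢ = -107 V.
ΔV = V_B − V_A = 62.9 V.
W_ext = qΔV = (-6.92×10⁻⁹ C)(62.9 V) = -4.35×10⁻⁷ J.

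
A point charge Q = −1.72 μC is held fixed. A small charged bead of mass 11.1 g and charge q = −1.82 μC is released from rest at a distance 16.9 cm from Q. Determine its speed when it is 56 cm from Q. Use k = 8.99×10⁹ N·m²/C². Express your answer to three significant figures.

4.58 m/s

Only the electrostatic force acts, so mechanical energy is conserved: ½mv² = U₁ − U₂ = kQq(1/r₁ − 1/r₂).
U₁ − U₂ = (8.99×10⁹ N·m²/C²)(-1.72×10⁻⁶ C)(-1.82×10⁻⁶ C)(1/0.169 − 1/0.560) = 0.116 J.
v = √(2·0.116/0.0111) = 4.58 m/s.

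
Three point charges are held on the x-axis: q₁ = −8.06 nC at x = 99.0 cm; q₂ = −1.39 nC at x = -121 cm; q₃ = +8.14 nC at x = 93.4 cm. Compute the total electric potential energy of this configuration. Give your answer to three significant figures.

The work to assemble the configuration equals its total potential energy, U = Σ kqᵢqⱼ/rᵢⱼ over all pairs.
Pair separations: r₁₂ = 2.20 m, r₁₃ = 0.0560 m, r₂₃ = 2.14 m.
U = (4.58×10⁻⁸) + (-1.05×10⁻⁵) + (-4.74×10⁻⁸) = -1.05×10⁻⁵ J.

-1.05×10⁻⁵ J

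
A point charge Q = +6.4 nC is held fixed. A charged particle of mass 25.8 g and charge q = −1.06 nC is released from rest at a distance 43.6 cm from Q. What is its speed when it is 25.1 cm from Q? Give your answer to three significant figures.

2.83×10⁻³ m/s

Only the electrostatic force acts, so mechanical energy is conserved: ½mv² = U₁ − U₂ = kQq(1/r₁ − 1/r₂).
U₁ − U₂ = (8.99×10⁹ N·m²/C²)(6.40×10⁻⁹ C)(-1.06×10⁻⁹ C)(1/0.436 − 1/0.251) = 1.03×10⁻⁷ J.
v = √(2·1.03×10⁻⁷/0.0258) = 2.83×10⁻³ m/s.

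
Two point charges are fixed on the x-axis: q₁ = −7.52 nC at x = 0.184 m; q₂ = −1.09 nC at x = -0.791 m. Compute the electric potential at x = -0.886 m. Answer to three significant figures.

The total potential is the scalar sum of each charge's contribution, V = Σ kqᵢ/rᵢ.
Distances from the field point to each charge: r₁ = 1.07 m, r₂ = 0.0950 m.
V = k[(-7.52×10⁻⁹)/(1.07) + (-1.09×10⁻⁹)/(0.0950)] = -166 V.

-166 V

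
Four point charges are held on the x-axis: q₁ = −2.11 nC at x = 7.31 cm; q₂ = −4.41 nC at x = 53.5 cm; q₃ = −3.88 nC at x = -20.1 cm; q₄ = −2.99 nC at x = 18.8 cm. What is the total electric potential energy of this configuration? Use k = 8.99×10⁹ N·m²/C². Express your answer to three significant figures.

1.76×10⁻⁶ J

The work to assemble the configuration equals its total potential energy, U = Σ kqᵢqⱼ/rᵢⱼ over all pairs.
Pair separations: r₁₂ = 0.462 m, r₁₃ = 0.274 m, r₁₄ = 0.115 m, r₂₃ = 0.736 m, r₂₄ = 0.347 m, r₃₄ = 0.389 m.
Summing all 6 pair terms gives U = 1.76×10⁻⁶ J.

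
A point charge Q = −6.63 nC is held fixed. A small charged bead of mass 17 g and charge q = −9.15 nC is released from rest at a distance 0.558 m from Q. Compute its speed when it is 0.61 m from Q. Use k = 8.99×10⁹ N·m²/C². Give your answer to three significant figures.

3.13×10⁻³ m/s

Only the electrostatic force acts, so mechanical energy is conserved: ½mv² = U₁ − U₂ = kQq(1/r₁ − 1/r₂).
U₁ − U₂ = (8.99×10⁹ N·m²/C²)(-6.63×10⁻⁹ C)(-9.15×10⁻⁹ C)(1/0.558 − 1/0.610) = 8.33×10⁻⁸ J.
v = √(2·8.33×10⁻⁸/0.0170) = 3.13×10⁻³ m/s.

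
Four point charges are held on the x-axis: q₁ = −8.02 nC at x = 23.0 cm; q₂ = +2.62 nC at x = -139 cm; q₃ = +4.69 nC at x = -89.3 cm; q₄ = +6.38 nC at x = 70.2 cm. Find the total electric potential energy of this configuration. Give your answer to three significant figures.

-9.30×10⁻⁷ J

The work to assemble the configuration equals its total potential energy, U = Σ kqᵢqⱼ/rᵢⱼ over all pairs.
Pair separations: r₁₂ = 1.62 m, r₁₃ = 1.12 m, r₁₄ = 0.472 m, r₂₃ = 0.497 m, r₂₄ = 2.09 m, r₃₄ = 1.60 m.
Summing all 6 pair terms gives U = -9.30×10⁻⁷ J.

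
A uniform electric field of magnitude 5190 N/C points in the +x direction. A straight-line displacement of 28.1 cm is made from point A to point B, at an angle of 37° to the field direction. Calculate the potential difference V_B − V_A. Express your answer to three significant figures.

-1160 V

Only the component of displacement along E changes the potential: ΔV = −E·d·cosθ.
ΔV = −(5190 V/m)(0.281 m)cos37° = -1160 V.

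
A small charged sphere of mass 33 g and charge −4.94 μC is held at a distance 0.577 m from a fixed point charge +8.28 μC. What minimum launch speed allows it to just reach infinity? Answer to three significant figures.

To just escape, total mechanical energy must reach zero at infinity: ½mv²_min + U = 0, so ½mv²_min = −U = |kQq|/r.
|U| = |kQq|/r = (8.99×10⁹ N·m²/C²)(8.28×10⁻⁶)(4.94×10⁻⁶)/(0.577) = 0.637 J.
v_min = √(2|U|/m) = √(2·0.637/0.0330) = 6.21 m/s.

6.21 m/s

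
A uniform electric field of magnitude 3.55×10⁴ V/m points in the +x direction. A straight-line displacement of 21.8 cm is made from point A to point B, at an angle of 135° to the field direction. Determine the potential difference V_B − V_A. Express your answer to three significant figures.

5470 V

Only the component of displacement along E changes the potential: ΔV = −E·d·cosθ.
ΔV = −(3.55×10⁴ V/m)(0.218 m)cos135° = 5470 V.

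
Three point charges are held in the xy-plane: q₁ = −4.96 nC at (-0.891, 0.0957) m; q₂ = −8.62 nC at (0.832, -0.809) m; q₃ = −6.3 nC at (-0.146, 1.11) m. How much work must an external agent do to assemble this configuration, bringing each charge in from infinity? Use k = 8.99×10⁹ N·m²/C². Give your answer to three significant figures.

6.47×10⁻⁷ J

The assembly work is the sum of pairwise potential energies, U = Σ_{i<j} kqᵢqⱼ/rᵢⱼ.
Pair separations: r₁₂ = 1.95 m, r₁₃ = 1.26 m, r₂₃ = 2.15 m.
U = (1.98×10⁻⁷) + (2.23×10⁻⁷) + (2.27×10⁻⁷) = 6.47×10⁻⁷ J.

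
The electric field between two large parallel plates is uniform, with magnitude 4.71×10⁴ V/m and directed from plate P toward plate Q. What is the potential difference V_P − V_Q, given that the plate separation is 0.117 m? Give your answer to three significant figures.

5510 V

In a uniform field, potential decreases in the direction of E: ΔV = −E·d for a displacement d parallel to E.
Going from Q to P is a displacement of 0.117 m opposite to the field, so V_P − V_Q = +Ed = 5510 V.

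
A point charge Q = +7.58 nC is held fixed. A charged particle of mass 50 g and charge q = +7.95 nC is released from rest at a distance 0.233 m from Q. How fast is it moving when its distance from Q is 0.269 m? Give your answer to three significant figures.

Only the electrostatic force acts, so mechanical energy is conserved: ½mv² = U₁ − U₂ = kQq(1/r₁ − 1/r₂).
U₁ − U₂ = (8.99×10⁹ N·m²/C²)(7.58×10⁻⁹ C)(7.95×10⁻⁹ C)(1/0.233 − 1/0.269) = 3.11×10⁻⁷ J.
v = √(2·3.11×10⁻⁷/0.0500) = 3.53×10⁻³ m/s.

3.53×10⁻³ m/s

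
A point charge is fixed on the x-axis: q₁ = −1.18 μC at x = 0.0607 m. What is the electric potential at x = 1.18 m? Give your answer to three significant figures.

-9480 V

The total potential is the scalar sum of each charge's contribution, V = Σ kqᵢ/rᵢ.
V = k[(-1.18×10⁻⁶)/(1.12)] = -9480 V.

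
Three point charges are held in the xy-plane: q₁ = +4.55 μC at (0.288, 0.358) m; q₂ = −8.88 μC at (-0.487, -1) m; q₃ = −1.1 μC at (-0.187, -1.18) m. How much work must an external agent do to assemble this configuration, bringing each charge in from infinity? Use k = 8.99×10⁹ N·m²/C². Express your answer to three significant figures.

The assembly work is the sum of pairwise potential energies, U = Σ_{i<j} kqᵢqⱼ/rᵢⱼ.
Pair separations: r₁₂ = 1.56 m, r₁₃ = 1.61 m, r₂₃ = 0.350 m.
U = (-0.232) + (-0.0280) + (0.251) = -9.26×10⁻³ J.

-9.26×10⁻³ J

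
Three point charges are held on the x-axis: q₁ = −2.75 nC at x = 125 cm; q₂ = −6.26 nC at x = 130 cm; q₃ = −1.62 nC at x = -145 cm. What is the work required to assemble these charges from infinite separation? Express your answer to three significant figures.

The work to assemble the configuration equals its total potential energy, U = Σ kqᵢqⱼ/rᵢⱼ over all pairs.
Pair separations: r₁₂ = 0.0500 m, r₁₃ = 2.70 m, r₂₃ = 2.75 m.
U = (3.10×10⁻⁶) + (1.48×10⁻⁸) + (3.32×10⁻⁸) = 3.14×10⁻⁶ J.

3.14×10⁻⁶ J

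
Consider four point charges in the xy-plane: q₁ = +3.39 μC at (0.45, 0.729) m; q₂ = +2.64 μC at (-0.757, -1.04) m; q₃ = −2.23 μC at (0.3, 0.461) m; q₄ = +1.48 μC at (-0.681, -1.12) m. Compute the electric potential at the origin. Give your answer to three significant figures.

Electric potential is a scalar, so the contributions from each charge add algebraically: V = Σ kqᵢ/rᵢ.
Distances from the field point to each charge: r₁ = 0.857 m, r₂ = 1.29 m, r₃ = 0.550 m, r₄ = 1.31 m.
V = k[(3.39×10⁻⁶)/(0.857) + (2.64×10⁻⁶)/(1.29) + (-2.23×10⁻⁶)/(0.550) + (1.48×10⁻⁶)/(1.31)] = 2.77×10⁴ V.

2.77×10⁴ V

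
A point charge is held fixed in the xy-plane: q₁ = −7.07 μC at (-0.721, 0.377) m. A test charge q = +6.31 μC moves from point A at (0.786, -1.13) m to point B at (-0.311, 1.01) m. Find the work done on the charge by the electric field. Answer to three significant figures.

The work done by the electric force is W_field = −ΔU = −q(V_B − V_A) = q(V_A − V_B).
At A: distance to the source charge is 2.13 m; V_A = kq₁/r = -2.98×10⁴ V.
At B: distance to the source charge is 0.754 m; V_B = kq₁/r = -8.43×10⁴ V.
ΔV = V_B − V_A = -5.45×10⁴ V.
W_field = −qΔV = −(6.31×10⁻⁶ C)(-5.45×10⁴ V) = 0.344 J.

0.344 J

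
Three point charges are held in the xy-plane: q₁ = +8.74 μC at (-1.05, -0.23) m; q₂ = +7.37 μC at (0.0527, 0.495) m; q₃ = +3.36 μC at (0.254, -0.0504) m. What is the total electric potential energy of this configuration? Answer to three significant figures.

1.02 J

The assembly work is the sum of pairwise potential energies, U = Σ_{i<j} kqᵢqⱼ/rᵢⱼ.
Pair separations: r₁₂ = 1.32 m, r₁₃ = 1.32 m, r₂₃ = 0.581 m.
U = (0.439) + (0.201) + (0.383) = 1.02 J.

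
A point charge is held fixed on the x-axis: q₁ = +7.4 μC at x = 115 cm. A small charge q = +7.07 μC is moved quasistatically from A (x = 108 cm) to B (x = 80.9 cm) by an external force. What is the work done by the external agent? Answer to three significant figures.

-5.34 J

For quasistatic motion the external work equals the change in potential energy: W_ext = qΔV = q(V_B − V_A).
At A: distance to the source charge is 0.0700 m; V_A = kq₁/r = 9.50×10⁵ V.
At B: distance to the source charge is 0.341 m; V_B = kq₁/r = 1.95×10⁵ V.
ΔV = V_B − V_A = -7.55×10⁵ V.
W_ext = qΔV = (7.07×10⁻⁶ C)(-7.55×10⁵ V) = -5.34 J.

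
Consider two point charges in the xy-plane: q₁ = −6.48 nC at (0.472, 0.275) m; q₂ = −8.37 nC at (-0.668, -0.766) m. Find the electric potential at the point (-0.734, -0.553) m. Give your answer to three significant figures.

-377 V

The total potential is the scalar sum of each charge's contribution, V = Σ kqᵢ/rᵢ.
Distances from the field point to each charge: r₁ = 1.46 m, r₂ = 0.223 m.
V = k[(-6.48×10⁻⁹)/(1.46) + (-8.37×10⁻⁹)/(0.223)] = -377 V.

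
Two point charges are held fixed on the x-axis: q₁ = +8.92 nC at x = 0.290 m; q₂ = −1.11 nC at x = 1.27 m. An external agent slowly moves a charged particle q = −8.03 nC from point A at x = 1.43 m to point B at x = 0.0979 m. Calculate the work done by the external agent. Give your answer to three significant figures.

For quasistatic motion the external work equals the change in potential energy: W_ext = qΔV = q(V_B − V_A).
At A: distances to the source charges are 1.14 m, 0.160 m; V_A = Σ kqᵢ/rᵢ = 7.97 V.
At B: distances to the source charges are 0.192 m, 1.17 m; V_B = Σ kqᵢ/rᵢ = 409 V.
ΔV = V_B − V_A = 401 V.
W_ext = qΔV = (-8.03×10⁻⁹ C)(401 V) = -3.22×10⁻⁶ J.

-3.22×10⁻⁶ J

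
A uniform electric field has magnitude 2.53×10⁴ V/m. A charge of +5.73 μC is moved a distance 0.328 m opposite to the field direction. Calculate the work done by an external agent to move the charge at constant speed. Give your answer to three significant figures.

0.0475 J

The potential change for a displacement 0.328 m opposite to the field direction is ΔV = +Ed = 8300 V.
W_ext = qΔV = 0.0475 J.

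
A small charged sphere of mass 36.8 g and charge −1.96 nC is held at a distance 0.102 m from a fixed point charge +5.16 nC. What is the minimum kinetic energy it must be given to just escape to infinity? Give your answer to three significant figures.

8.91×10⁻⁷ J

To just escape, total mechanical energy must reach zero at infinity: ½mv²_min + U = 0, so ½mv²_min = −U = |kQq|/r.
|U| = |kQq|/r = (8.99×10⁹ N·m²/C²)(5.16×10⁻⁹)(1.96×10⁻⁹)/(0.102) = 8.91×10⁻⁷ J.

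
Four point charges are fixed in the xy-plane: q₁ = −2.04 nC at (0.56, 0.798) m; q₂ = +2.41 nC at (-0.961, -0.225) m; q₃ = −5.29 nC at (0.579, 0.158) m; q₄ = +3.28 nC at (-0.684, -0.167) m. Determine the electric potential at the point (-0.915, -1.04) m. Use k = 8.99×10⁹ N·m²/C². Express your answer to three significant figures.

26.6 V

The total potential is the scalar sum of each charge's contribution, V = Σ kqᵢ/rᵢ.
Distances from the field point to each charge: r₁ = 2.36 m, r₂ = 0.816 m, r₃ = 1.92 m, r₄ = 0.903 m.
V = k[(-2.04×10⁻⁹)/(2.36) + (2.41×10⁻⁹)/(0.816) + (-5.29×10⁻⁹)/(1.92) + (3.28×10⁻⁹)/(0.903)] = 26.6 V.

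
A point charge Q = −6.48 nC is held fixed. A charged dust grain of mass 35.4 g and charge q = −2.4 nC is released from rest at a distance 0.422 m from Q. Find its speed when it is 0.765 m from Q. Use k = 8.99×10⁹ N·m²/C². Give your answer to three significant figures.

2.90×10⁻³ m/s

Only the electrostatic force acts, so mechanical energy is conserved: ½mv² = U₁ − U₂ = kQq(1/r₁ − 1/r₂).
U₁ − U₂ = (8.99×10⁹ N·m²/C²)(-6.48×10⁻⁹ C)(-2.40×10⁻⁹ C)(1/0.422 − 1/0.765) = 1.49×10⁻⁷ J.
v = √(2·1.49×10⁻⁷/0.0354) = 2.90×10⁻³ m/s.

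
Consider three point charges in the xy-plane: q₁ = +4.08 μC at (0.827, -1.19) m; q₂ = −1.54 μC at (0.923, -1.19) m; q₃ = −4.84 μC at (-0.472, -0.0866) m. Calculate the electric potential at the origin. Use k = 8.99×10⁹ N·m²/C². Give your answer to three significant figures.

-7.46×10⁴ V

The total potential is the scalar sum of each charge's contribution, V = Σ kqᵢ/rᵢ.
Distances from the field point to each charge: r₁ = 1.45 m, r₂ = 1.51 m, r₃ = 0.480 m.
V = k[(4.08×10⁻⁶)/(1.45) + (-1.54×10⁻⁶)/(1.51) + (-4.84×10⁻⁶)/(0.480)] = -7.46×10⁴ V.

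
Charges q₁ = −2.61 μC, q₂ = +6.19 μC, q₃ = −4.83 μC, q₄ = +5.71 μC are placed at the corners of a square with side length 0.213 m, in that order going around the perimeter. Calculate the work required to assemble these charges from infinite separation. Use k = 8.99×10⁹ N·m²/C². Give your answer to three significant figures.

The work to assemble the configuration equals its total potential energy, U = Σ kqᵢqⱼ/rᵢⱼ over all pairs.
The four side pairs have separation 0.213 m and the two diagonal pairs 0.301 m.
Summing all 6 pair terms gives U = -2.31 J.

-2.31 J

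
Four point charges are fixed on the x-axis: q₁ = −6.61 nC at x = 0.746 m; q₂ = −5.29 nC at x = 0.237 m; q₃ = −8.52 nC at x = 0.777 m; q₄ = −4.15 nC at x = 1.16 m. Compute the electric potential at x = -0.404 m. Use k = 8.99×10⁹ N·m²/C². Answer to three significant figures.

The total potential is the scalar sum of each charge's contribution, V = Σ kqᵢ/rᵢ.
Distances from the field point to each charge: r₁ = 1.15 m, r₂ = 0.641 m, r₃ = 1.18 m, r₄ = 1.56 m.
V = k[(-6.61×10⁻⁹)/(1.15) + (-5.29×10⁻⁹)/(0.641) + (-8.52×10⁻⁹)/(1.18) + (-4.15×10⁻⁹)/(1.56)] = -215 V.

-215 V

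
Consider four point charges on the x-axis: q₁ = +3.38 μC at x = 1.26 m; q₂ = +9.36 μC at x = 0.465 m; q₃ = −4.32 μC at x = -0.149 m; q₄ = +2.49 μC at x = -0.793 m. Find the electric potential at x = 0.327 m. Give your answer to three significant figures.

The total potential is the scalar sum of each charge's contribution, V = Σ kqᵢ/rᵢ.
Distances from the field point to each charge: r₁ = 0.933 m, r₂ = 0.138 m, r₃ = 0.476 m, r₄ = 1.12 m.
V = k[(3.38×10⁻⁶)/(0.933) + (9.36×10⁻⁶)/(0.138) + (-4.32×10⁻⁶)/(0.476) + (2.49×10⁻⁶)/(1.12)] = 5.81×10⁵ V.

5.81×10⁵ V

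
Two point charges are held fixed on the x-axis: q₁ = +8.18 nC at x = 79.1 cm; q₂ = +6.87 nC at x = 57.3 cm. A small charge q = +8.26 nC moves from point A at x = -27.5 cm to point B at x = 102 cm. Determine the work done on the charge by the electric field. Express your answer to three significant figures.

The work done by the electric force is W_field = −ΔU = −q(V_B − V_A) = q(V_A − V_B).
At A: distances to the source charges are 1.07 m, 0.848 m; V_A = Σ kqᵢ/rᵢ = 142 V.
At B: distances to the source charges are 0.229 m, 0.447 m; V_B = Σ kqᵢ/rᵢ = 459 V.
ΔV = V_B − V_A = 317 V.
W_field = −qΔV = −(8.26×10⁻⁹ C)(317 V) = -2.62×10⁻⁶ J.

-2.62×10⁻⁶ J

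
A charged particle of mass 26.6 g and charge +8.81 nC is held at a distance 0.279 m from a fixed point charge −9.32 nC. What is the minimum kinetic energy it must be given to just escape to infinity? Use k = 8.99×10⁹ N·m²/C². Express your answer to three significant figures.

To just escape, total mechanical energy must reach zero at infinity: ½mv²_min + U = 0, so ½mv²_min = −U = |kQq|/r.
|U| = |kQq|/r = (8.99×10⁹ N·m²/C²)(9.32×10⁻⁹)(8.81×10⁻⁹)/(0.279) = 2.65×10⁻⁶ J.

2.65×10⁻⁶ J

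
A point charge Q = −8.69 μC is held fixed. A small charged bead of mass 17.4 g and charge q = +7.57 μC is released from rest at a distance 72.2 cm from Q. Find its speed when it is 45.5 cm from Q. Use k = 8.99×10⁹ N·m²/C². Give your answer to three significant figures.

7.43 m/s

Only the electrostatic force acts, so mechanical energy is conserved: ½mv² = U₁ − U₂ = kQq(1/r₁ − 1/r₂).
U₁ − U₂ = (8.99×10⁹ N·m²/C²)(-8.69×10⁻⁶ C)(7.57×10⁻⁶ C)(1/0.722 − 1/0.455) = 0.481 J.
v = √(2·0.481/0.0174) = 7.43 m/s.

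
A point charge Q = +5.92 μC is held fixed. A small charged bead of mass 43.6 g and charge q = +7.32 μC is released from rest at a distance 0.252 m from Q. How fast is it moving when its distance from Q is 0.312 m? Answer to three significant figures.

3.69 m/s

Only the electrostatic force acts, so mechanical energy is conserved: ½mv² = U₁ − U₂ = kQq(1/r₁ − 1/r₂).
U₁ − U₂ = (8.99×10⁹ N·m²/C²)(5.92×10⁻⁶ C)(7.32×10⁻⁶ C)(1/0.252 − 1/0.312) = 0.297 J.
v = √(2·0.297/0.0436) = 3.69 m/s.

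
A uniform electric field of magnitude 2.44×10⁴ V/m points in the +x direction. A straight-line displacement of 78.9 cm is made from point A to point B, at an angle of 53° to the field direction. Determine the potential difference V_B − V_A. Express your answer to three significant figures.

-1.16×10⁴ V

Only the component of displacement along E changes the potential: ΔV = −E·d·cosθ.
ΔV = −(2.44×10⁴ V/m)(0.789 m)cos53° = -1.16×10⁴ V.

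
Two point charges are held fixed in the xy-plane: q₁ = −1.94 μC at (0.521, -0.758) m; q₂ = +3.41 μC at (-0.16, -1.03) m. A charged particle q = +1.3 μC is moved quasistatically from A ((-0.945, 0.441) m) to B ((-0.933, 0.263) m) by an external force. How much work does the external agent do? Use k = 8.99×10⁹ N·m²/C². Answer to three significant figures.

For quasistatic motion the external work equals the change in potential energy: W_ext = qΔV = q(V_B − V_A).
At A: distances to the source charges are 1.89 m, 1.67 m; V_A = Σ kqᵢ/rᵢ = 9180 V.
At B: distances to the source charges are 1.78 m, 1.51 m; V_B = Σ kqᵢ/rᵢ = 1.05×10⁴ V.
ΔV = V_B − V_A = 1360 V.
W_ext = qΔV = (1.30×10⁻⁶ C)(1360 V) = 1.76×10⁻³ J.

1.76×10⁻³ J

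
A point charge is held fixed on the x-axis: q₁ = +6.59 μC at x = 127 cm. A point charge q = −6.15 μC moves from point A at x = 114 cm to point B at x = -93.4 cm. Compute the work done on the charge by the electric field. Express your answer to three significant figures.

The work done by the electric force is W_field = −ΔU = −q(V_B − V_A) = q(V_A − V_B).
At A: distance to the source charge is 0.130 m; V_A = kq₁/r = 4.56×10⁵ V.
At B: distance to the source charge is 2.20 m; V_B = kq₁/r = 2.69×10⁴ V.
ΔV = V_B − V_A = -4.29×10⁵ V.
W_field = −qΔV = −(-6.15×10⁻⁶ C)(-4.29×10⁵ V) = -2.64 J.

-2.64 J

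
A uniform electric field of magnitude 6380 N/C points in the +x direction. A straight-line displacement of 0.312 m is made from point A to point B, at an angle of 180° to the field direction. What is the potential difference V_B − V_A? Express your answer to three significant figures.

Only the component of displacement along E changes the potential: ΔV = −E·d·cosθ.
ΔV = −(6380 V/m)(0.312 m)cos180° = 1990 V.

1990 V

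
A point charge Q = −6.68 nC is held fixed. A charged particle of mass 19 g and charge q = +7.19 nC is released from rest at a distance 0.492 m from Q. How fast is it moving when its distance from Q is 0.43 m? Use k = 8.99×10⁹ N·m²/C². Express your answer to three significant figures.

Only the electrostatic force acts, so mechanical energy is conserved: ½mv² = U₁ − U₂ = kQq(1/r₁ − 1/r₂).
U₁ − U₂ = (8.99×10⁹ N·m²/C²)(-6.68×10⁻⁹ C)(7.19×10⁻⁹ C)(1/0.492 − 1/0.430) = 1.27×10⁻⁷ J.
v = √(2·1.27×10⁻⁷/0.0190) = 3.65×10⁻³ m/s.

3.65×10⁻³ m/s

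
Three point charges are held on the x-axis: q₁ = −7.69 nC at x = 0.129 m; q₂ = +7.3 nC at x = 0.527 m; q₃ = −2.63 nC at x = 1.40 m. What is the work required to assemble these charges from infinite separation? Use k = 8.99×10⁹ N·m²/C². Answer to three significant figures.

-1.32×10⁻⁶ J

The assembly work is the sum of pairwise potential energies, U = Σ_{i<j} kqᵢqⱼ/rᵢⱼ.
Pair separations: r₁₂ = 0.398 m, r₁₃ = 1.27 m, r₂₃ = 0.873 m.
U = (-1.27×10⁻⁶) + (1.43×10⁻⁷) + (-1.98×10⁻⁷) = -1.32×10⁻⁶ J.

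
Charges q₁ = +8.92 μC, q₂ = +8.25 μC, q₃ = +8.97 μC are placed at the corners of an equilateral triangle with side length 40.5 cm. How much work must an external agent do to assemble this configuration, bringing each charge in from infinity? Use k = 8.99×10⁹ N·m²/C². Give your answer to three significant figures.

5.05 J

The work to assemble the configuration equals its total potential energy, U = Σ kqᵢqⱼ/rᵢⱼ over all pairs.
All three pair separations equal the side length, 0.405 m.
U = (1.63) + (1.78) + (1.64) = 5.05 J.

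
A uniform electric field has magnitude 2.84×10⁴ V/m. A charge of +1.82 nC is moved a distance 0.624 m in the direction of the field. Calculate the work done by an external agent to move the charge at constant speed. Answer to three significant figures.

The potential change for a displacement 0.624 m in the direction of the field is ΔV = −Ed = -1.77×10⁴ V.
W_ext = qΔV = -3.23×10⁻⁵ J.

-3.23×10⁻⁵ J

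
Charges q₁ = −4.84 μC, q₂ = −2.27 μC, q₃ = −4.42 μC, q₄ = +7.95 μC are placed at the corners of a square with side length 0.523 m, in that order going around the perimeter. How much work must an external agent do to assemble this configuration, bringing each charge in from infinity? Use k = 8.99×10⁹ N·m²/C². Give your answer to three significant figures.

-0.863 J

The work to assemble the configuration equals its total potential energy, U = Σ kqᵢqⱼ/rᵢⱼ over all pairs.
The four side pairs have separation 0.523 m and the two diagonal pairs 0.740 m.
Summing all 6 pair terms gives U = -0.863 J.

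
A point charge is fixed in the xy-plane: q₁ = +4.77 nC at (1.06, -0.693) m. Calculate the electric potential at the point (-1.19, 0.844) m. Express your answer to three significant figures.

15.7 V

The total potential is the scalar sum of each charge's contribution, V = Σ kqᵢ/rᵢ.
Distances from the field point to each charge: r₁ = 2.72 m.
V = k[(4.77×10⁻⁹)/(2.72)] = 15.7 V.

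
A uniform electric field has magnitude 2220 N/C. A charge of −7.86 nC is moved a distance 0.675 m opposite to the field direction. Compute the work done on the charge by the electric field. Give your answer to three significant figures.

The potential change for a displacement 0.675 m opposite to the field direction is ΔV = +Ed = 1500 V.
W_field = −qΔV = 1.18×10⁻⁵ J.

1.18×10⁻⁵ J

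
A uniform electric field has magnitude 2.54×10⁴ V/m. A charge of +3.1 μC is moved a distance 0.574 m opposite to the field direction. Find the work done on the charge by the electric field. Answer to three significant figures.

-0.0452 J

The potential change for a displacement 0.574 m opposite to the field direction is ΔV = +Ed = 1.46×10⁴ V.
W_field = −qΔV = -0.0452 J.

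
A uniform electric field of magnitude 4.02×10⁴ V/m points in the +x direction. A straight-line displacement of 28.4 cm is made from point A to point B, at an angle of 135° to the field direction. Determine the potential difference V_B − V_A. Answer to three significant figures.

8070 V

Only the component of displacement along E changes the potential: ΔV = −E·d·cosθ.
ΔV = −(4.02×10⁴ V/m)(0.284 m)cos135° = 8070 V.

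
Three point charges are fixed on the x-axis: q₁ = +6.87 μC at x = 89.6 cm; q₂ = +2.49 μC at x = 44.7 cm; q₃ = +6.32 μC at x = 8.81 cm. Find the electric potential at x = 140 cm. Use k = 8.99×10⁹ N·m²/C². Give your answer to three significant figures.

1.89×10⁵ V

The total potential is the scalar sum of each charge's contribution, V = Σ kqᵢ/rᵢ.
Distances from the field point to each charge: r₁ = 0.504 m, r₂ = 0.953 m, r₃ = 1.31 m.
V = k[(6.87×10⁻⁶)/(0.504) + (2.49×10⁻⁶)/(0.953) + (6.32×10⁻⁶)/(1.31)] = 1.89×10⁵ V.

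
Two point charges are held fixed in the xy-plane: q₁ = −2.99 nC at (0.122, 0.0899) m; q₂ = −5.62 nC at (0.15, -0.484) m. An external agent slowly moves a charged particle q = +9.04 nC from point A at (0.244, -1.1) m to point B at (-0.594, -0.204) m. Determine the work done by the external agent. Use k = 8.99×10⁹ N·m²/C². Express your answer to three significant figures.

4.76×10⁻⁸ J

For quasistatic motion the external work equals the change in potential energy: W_ext = qΔV = q(V_B − V_A).
At A: distances to the source charges are 1.20 m, 0.623 m; V_A = Σ kqᵢ/rᵢ = -104 V.
At B: distances to the source charges are 0.774 m, 0.795 m; V_B = Σ kqᵢ/rᵢ = -98.3 V.
ΔV = V_B − V_A = 5.27 V.
W_ext = qΔV = (9.04×10⁻⁹ C)(5.27 V) = 4.76×10⁻⁸ J.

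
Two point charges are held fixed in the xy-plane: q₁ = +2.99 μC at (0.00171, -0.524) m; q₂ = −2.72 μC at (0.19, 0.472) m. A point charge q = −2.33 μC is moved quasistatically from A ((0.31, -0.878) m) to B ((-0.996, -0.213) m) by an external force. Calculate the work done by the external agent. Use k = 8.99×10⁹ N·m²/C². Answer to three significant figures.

For quasistatic motion the external work equals the change in potential energy: W_ext = qΔV = q(V_B − V_A).
At A: distances to the source charges are 0.469 m, 1.36 m; V_A = Σ kqᵢ/rᵢ = 3.92×10⁴ V.
At B: distances to the source charges are 1.05 m, 1.37 m; V_B = Σ kqᵢ/rᵢ = 7870 V.
ΔV = V_B − V_A = -3.14×10⁴ V.
W_ext = qΔV = (-2.33×10⁻⁶ C)(-3.14×10⁴ V) = 0.0731 J.

0.0731 J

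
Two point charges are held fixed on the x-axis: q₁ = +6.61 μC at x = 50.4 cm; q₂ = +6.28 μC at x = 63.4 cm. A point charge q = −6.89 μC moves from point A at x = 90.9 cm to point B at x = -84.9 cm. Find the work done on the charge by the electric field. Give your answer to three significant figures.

-1.86 J

The work done by the electric force is W_field = −ΔU = −q(V_B − V_A) = q(V_A − V_B).
At A: distances to the source charges are 0.405 m, 0.275 m; V_A = Σ kqᵢ/rᵢ = 3.52×10⁵ V.
At B: distances to the source charges are 1.35 m, 1.48 m; V_B = Σ kqᵢ/rᵢ = 8.20×10⁴ V.
ΔV = V_B − V_A = -2.70×10⁵ V.
W_field = −qΔV = −(-6.89×10⁻⁶ C)(-2.70×10⁵ V) = -1.86 J.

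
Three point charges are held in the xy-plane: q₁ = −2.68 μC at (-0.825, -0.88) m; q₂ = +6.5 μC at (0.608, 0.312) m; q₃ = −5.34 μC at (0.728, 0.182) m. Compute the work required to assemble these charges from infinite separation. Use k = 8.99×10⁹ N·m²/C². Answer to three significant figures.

The assembly work is the sum of pairwise potential energies, U = Σ_{i<j} kqᵢqⱼ/rᵢⱼ.
Pair separations: r₁₂ = 1.86 m, r₁₃ = 1.88 m, r₂₃ = 0.177 m.
U = (-0.0840) + (0.0684) + (-1.76) = -1.78 J.

-1.78 J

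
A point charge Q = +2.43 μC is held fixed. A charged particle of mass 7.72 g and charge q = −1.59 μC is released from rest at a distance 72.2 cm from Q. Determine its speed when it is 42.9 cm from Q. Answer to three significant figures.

2.92 m/s

Only the electrostatic force acts, so mechanical energy is conserved: ½mv² = U₁ − U₂ = kQq(1/r₁ − 1/r₂).
U₁ − U₂ = (8.99×10⁹ N·m²/C²)(2.43×10⁻⁶ C)(-1.59×10⁻⁶ C)(1/0.722 − 1/0.429) = 0.0329 J.
v = √(2·0.0329/7.72×10⁻³) = 2.92 m/s.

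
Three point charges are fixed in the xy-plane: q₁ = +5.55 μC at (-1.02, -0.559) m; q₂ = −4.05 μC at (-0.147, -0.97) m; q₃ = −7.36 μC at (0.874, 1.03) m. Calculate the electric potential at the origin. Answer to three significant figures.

Electric potential is a scalar, so the contributions from each charge add algebraically: V = Σ kqᵢ/rᵢ.
Distances from the field point to each charge: r₁ = 1.16 m, r₂ = 0.981 m, r₃ = 1.35 m.
V = k[(5.55×10⁻⁶)/(1.16) + (-4.05×10⁻⁶)/(0.981) + (-7.36×10⁻⁶)/(1.35)] = -4.32×10⁴ V.

-4.32×10⁴ V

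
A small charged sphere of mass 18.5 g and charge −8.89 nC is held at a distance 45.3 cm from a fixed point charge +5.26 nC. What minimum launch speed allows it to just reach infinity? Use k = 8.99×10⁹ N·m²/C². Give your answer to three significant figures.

0.0100 m/s

To just escape, total mechanical energy must reach zero at infinity: ½mv²_min + U = 0, so ½mv²_min = −U = |kQq|/r.
|U| = |kQq|/r = (8.99×10⁹ N·m²/C²)(5.26×10⁻⁹)(8.89×10⁻⁹)/(0.453) = 9.28×10⁻⁷ J.
v_min = √(2|U|/m) = √(2·9.28×10⁻⁷/0.0185) = 0.0100 m/s.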